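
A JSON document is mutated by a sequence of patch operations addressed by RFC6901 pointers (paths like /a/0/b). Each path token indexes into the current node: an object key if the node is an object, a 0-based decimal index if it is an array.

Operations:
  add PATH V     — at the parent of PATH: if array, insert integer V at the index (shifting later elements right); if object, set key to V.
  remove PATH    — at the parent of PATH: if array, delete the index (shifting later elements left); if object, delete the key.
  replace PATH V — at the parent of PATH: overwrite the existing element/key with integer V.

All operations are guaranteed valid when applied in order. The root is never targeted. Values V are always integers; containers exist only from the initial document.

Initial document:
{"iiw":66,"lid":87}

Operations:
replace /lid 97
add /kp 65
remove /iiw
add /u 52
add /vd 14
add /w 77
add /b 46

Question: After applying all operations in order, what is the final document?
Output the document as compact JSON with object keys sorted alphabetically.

After op 1 (replace /lid 97): {"iiw":66,"lid":97}
After op 2 (add /kp 65): {"iiw":66,"kp":65,"lid":97}
After op 3 (remove /iiw): {"kp":65,"lid":97}
After op 4 (add /u 52): {"kp":65,"lid":97,"u":52}
After op 5 (add /vd 14): {"kp":65,"lid":97,"u":52,"vd":14}
After op 6 (add /w 77): {"kp":65,"lid":97,"u":52,"vd":14,"w":77}
After op 7 (add /b 46): {"b":46,"kp":65,"lid":97,"u":52,"vd":14,"w":77}

Answer: {"b":46,"kp":65,"lid":97,"u":52,"vd":14,"w":77}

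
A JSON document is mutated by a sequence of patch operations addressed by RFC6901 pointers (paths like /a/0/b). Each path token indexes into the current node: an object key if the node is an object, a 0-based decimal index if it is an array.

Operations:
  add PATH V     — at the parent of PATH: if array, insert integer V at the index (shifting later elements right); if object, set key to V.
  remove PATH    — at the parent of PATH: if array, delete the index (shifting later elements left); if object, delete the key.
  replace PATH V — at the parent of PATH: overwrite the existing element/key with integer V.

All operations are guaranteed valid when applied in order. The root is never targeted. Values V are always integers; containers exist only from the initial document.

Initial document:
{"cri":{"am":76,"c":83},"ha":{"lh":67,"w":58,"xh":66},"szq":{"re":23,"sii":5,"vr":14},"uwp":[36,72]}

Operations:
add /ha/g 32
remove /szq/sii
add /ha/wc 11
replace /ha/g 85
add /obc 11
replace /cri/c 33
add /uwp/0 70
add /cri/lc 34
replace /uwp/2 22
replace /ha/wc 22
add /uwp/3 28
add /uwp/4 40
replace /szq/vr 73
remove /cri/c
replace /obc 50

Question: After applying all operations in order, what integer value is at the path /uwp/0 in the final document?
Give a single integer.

After op 1 (add /ha/g 32): {"cri":{"am":76,"c":83},"ha":{"g":32,"lh":67,"w":58,"xh":66},"szq":{"re":23,"sii":5,"vr":14},"uwp":[36,72]}
After op 2 (remove /szq/sii): {"cri":{"am":76,"c":83},"ha":{"g":32,"lh":67,"w":58,"xh":66},"szq":{"re":23,"vr":14},"uwp":[36,72]}
After op 3 (add /ha/wc 11): {"cri":{"am":76,"c":83},"ha":{"g":32,"lh":67,"w":58,"wc":11,"xh":66},"szq":{"re":23,"vr":14},"uwp":[36,72]}
After op 4 (replace /ha/g 85): {"cri":{"am":76,"c":83},"ha":{"g":85,"lh":67,"w":58,"wc":11,"xh":66},"szq":{"re":23,"vr":14},"uwp":[36,72]}
After op 5 (add /obc 11): {"cri":{"am":76,"c":83},"ha":{"g":85,"lh":67,"w":58,"wc":11,"xh":66},"obc":11,"szq":{"re":23,"vr":14},"uwp":[36,72]}
After op 6 (replace /cri/c 33): {"cri":{"am":76,"c":33},"ha":{"g":85,"lh":67,"w":58,"wc":11,"xh":66},"obc":11,"szq":{"re":23,"vr":14},"uwp":[36,72]}
After op 7 (add /uwp/0 70): {"cri":{"am":76,"c":33},"ha":{"g":85,"lh":67,"w":58,"wc":11,"xh":66},"obc":11,"szq":{"re":23,"vr":14},"uwp":[70,36,72]}
After op 8 (add /cri/lc 34): {"cri":{"am":76,"c":33,"lc":34},"ha":{"g":85,"lh":67,"w":58,"wc":11,"xh":66},"obc":11,"szq":{"re":23,"vr":14},"uwp":[70,36,72]}
After op 9 (replace /uwp/2 22): {"cri":{"am":76,"c":33,"lc":34},"ha":{"g":85,"lh":67,"w":58,"wc":11,"xh":66},"obc":11,"szq":{"re":23,"vr":14},"uwp":[70,36,22]}
After op 10 (replace /ha/wc 22): {"cri":{"am":76,"c":33,"lc":34},"ha":{"g":85,"lh":67,"w":58,"wc":22,"xh":66},"obc":11,"szq":{"re":23,"vr":14},"uwp":[70,36,22]}
After op 11 (add /uwp/3 28): {"cri":{"am":76,"c":33,"lc":34},"ha":{"g":85,"lh":67,"w":58,"wc":22,"xh":66},"obc":11,"szq":{"re":23,"vr":14},"uwp":[70,36,22,28]}
After op 12 (add /uwp/4 40): {"cri":{"am":76,"c":33,"lc":34},"ha":{"g":85,"lh":67,"w":58,"wc":22,"xh":66},"obc":11,"szq":{"re":23,"vr":14},"uwp":[70,36,22,28,40]}
After op 13 (replace /szq/vr 73): {"cri":{"am":76,"c":33,"lc":34},"ha":{"g":85,"lh":67,"w":58,"wc":22,"xh":66},"obc":11,"szq":{"re":23,"vr":73},"uwp":[70,36,22,28,40]}
After op 14 (remove /cri/c): {"cri":{"am":76,"lc":34},"ha":{"g":85,"lh":67,"w":58,"wc":22,"xh":66},"obc":11,"szq":{"re":23,"vr":73},"uwp":[70,36,22,28,40]}
After op 15 (replace /obc 50): {"cri":{"am":76,"lc":34},"ha":{"g":85,"lh":67,"w":58,"wc":22,"xh":66},"obc":50,"szq":{"re":23,"vr":73},"uwp":[70,36,22,28,40]}
Value at /uwp/0: 70

Answer: 70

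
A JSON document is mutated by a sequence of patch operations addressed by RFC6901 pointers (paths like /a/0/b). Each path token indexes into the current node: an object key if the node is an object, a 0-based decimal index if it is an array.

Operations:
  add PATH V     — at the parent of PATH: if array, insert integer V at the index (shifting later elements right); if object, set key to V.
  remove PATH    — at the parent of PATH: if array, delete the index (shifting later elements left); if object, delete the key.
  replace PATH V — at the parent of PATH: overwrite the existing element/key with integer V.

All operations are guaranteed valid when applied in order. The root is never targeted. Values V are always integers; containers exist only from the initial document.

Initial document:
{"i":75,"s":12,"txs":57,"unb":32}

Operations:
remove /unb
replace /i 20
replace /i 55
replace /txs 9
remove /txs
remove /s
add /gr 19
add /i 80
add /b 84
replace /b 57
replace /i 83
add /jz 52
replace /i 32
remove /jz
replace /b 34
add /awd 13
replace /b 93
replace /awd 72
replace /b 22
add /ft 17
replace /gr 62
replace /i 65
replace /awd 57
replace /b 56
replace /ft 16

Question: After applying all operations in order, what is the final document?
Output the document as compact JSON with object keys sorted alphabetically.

After op 1 (remove /unb): {"i":75,"s":12,"txs":57}
After op 2 (replace /i 20): {"i":20,"s":12,"txs":57}
After op 3 (replace /i 55): {"i":55,"s":12,"txs":57}
After op 4 (replace /txs 9): {"i":55,"s":12,"txs":9}
After op 5 (remove /txs): {"i":55,"s":12}
After op 6 (remove /s): {"i":55}
After op 7 (add /gr 19): {"gr":19,"i":55}
After op 8 (add /i 80): {"gr":19,"i":80}
After op 9 (add /b 84): {"b":84,"gr":19,"i":80}
After op 10 (replace /b 57): {"b":57,"gr":19,"i":80}
After op 11 (replace /i 83): {"b":57,"gr":19,"i":83}
After op 12 (add /jz 52): {"b":57,"gr":19,"i":83,"jz":52}
After op 13 (replace /i 32): {"b":57,"gr":19,"i":32,"jz":52}
After op 14 (remove /jz): {"b":57,"gr":19,"i":32}
After op 15 (replace /b 34): {"b":34,"gr":19,"i":32}
After op 16 (add /awd 13): {"awd":13,"b":34,"gr":19,"i":32}
After op 17 (replace /b 93): {"awd":13,"b":93,"gr":19,"i":32}
After op 18 (replace /awd 72): {"awd":72,"b":93,"gr":19,"i":32}
After op 19 (replace /b 22): {"awd":72,"b":22,"gr":19,"i":32}
After op 20 (add /ft 17): {"awd":72,"b":22,"ft":17,"gr":19,"i":32}
After op 21 (replace /gr 62): {"awd":72,"b":22,"ft":17,"gr":62,"i":32}
After op 22 (replace /i 65): {"awd":72,"b":22,"ft":17,"gr":62,"i":65}
After op 23 (replace /awd 57): {"awd":57,"b":22,"ft":17,"gr":62,"i":65}
After op 24 (replace /b 56): {"awd":57,"b":56,"ft":17,"gr":62,"i":65}
After op 25 (replace /ft 16): {"awd":57,"b":56,"ft":16,"gr":62,"i":65}

Answer: {"awd":57,"b":56,"ft":16,"gr":62,"i":65}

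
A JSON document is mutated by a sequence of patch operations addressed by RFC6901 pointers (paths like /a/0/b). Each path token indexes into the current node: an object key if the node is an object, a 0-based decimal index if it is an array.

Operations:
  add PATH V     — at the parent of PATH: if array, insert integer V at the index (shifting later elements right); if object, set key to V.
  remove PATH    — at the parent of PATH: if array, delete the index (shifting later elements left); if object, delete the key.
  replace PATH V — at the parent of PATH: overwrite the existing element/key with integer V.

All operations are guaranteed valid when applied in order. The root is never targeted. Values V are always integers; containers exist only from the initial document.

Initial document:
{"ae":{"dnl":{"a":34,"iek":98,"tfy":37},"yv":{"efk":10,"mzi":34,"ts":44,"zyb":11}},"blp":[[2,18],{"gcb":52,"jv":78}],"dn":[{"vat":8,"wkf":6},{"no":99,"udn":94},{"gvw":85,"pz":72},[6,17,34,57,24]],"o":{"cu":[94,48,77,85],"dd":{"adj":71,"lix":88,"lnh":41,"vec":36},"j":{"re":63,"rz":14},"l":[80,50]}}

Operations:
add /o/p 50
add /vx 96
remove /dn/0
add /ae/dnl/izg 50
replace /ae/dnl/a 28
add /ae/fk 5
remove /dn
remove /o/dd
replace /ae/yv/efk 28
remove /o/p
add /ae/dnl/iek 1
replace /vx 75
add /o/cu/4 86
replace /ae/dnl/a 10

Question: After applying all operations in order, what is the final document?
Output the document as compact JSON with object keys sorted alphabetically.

Answer: {"ae":{"dnl":{"a":10,"iek":1,"izg":50,"tfy":37},"fk":5,"yv":{"efk":28,"mzi":34,"ts":44,"zyb":11}},"blp":[[2,18],{"gcb":52,"jv":78}],"o":{"cu":[94,48,77,85,86],"j":{"re":63,"rz":14},"l":[80,50]},"vx":75}

Derivation:
After op 1 (add /o/p 50): {"ae":{"dnl":{"a":34,"iek":98,"tfy":37},"yv":{"efk":10,"mzi":34,"ts":44,"zyb":11}},"blp":[[2,18],{"gcb":52,"jv":78}],"dn":[{"vat":8,"wkf":6},{"no":99,"udn":94},{"gvw":85,"pz":72},[6,17,34,57,24]],"o":{"cu":[94,48,77,85],"dd":{"adj":71,"lix":88,"lnh":41,"vec":36},"j":{"re":63,"rz":14},"l":[80,50],"p":50}}
After op 2 (add /vx 96): {"ae":{"dnl":{"a":34,"iek":98,"tfy":37},"yv":{"efk":10,"mzi":34,"ts":44,"zyb":11}},"blp":[[2,18],{"gcb":52,"jv":78}],"dn":[{"vat":8,"wkf":6},{"no":99,"udn":94},{"gvw":85,"pz":72},[6,17,34,57,24]],"o":{"cu":[94,48,77,85],"dd":{"adj":71,"lix":88,"lnh":41,"vec":36},"j":{"re":63,"rz":14},"l":[80,50],"p":50},"vx":96}
After op 3 (remove /dn/0): {"ae":{"dnl":{"a":34,"iek":98,"tfy":37},"yv":{"efk":10,"mzi":34,"ts":44,"zyb":11}},"blp":[[2,18],{"gcb":52,"jv":78}],"dn":[{"no":99,"udn":94},{"gvw":85,"pz":72},[6,17,34,57,24]],"o":{"cu":[94,48,77,85],"dd":{"adj":71,"lix":88,"lnh":41,"vec":36},"j":{"re":63,"rz":14},"l":[80,50],"p":50},"vx":96}
After op 4 (add /ae/dnl/izg 50): {"ae":{"dnl":{"a":34,"iek":98,"izg":50,"tfy":37},"yv":{"efk":10,"mzi":34,"ts":44,"zyb":11}},"blp":[[2,18],{"gcb":52,"jv":78}],"dn":[{"no":99,"udn":94},{"gvw":85,"pz":72},[6,17,34,57,24]],"o":{"cu":[94,48,77,85],"dd":{"adj":71,"lix":88,"lnh":41,"vec":36},"j":{"re":63,"rz":14},"l":[80,50],"p":50},"vx":96}
After op 5 (replace /ae/dnl/a 28): {"ae":{"dnl":{"a":28,"iek":98,"izg":50,"tfy":37},"yv":{"efk":10,"mzi":34,"ts":44,"zyb":11}},"blp":[[2,18],{"gcb":52,"jv":78}],"dn":[{"no":99,"udn":94},{"gvw":85,"pz":72},[6,17,34,57,24]],"o":{"cu":[94,48,77,85],"dd":{"adj":71,"lix":88,"lnh":41,"vec":36},"j":{"re":63,"rz":14},"l":[80,50],"p":50},"vx":96}
After op 6 (add /ae/fk 5): {"ae":{"dnl":{"a":28,"iek":98,"izg":50,"tfy":37},"fk":5,"yv":{"efk":10,"mzi":34,"ts":44,"zyb":11}},"blp":[[2,18],{"gcb":52,"jv":78}],"dn":[{"no":99,"udn":94},{"gvw":85,"pz":72},[6,17,34,57,24]],"o":{"cu":[94,48,77,85],"dd":{"adj":71,"lix":88,"lnh":41,"vec":36},"j":{"re":63,"rz":14},"l":[80,50],"p":50},"vx":96}
After op 7 (remove /dn): {"ae":{"dnl":{"a":28,"iek":98,"izg":50,"tfy":37},"fk":5,"yv":{"efk":10,"mzi":34,"ts":44,"zyb":11}},"blp":[[2,18],{"gcb":52,"jv":78}],"o":{"cu":[94,48,77,85],"dd":{"adj":71,"lix":88,"lnh":41,"vec":36},"j":{"re":63,"rz":14},"l":[80,50],"p":50},"vx":96}
After op 8 (remove /o/dd): {"ae":{"dnl":{"a":28,"iek":98,"izg":50,"tfy":37},"fk":5,"yv":{"efk":10,"mzi":34,"ts":44,"zyb":11}},"blp":[[2,18],{"gcb":52,"jv":78}],"o":{"cu":[94,48,77,85],"j":{"re":63,"rz":14},"l":[80,50],"p":50},"vx":96}
After op 9 (replace /ae/yv/efk 28): {"ae":{"dnl":{"a":28,"iek":98,"izg":50,"tfy":37},"fk":5,"yv":{"efk":28,"mzi":34,"ts":44,"zyb":11}},"blp":[[2,18],{"gcb":52,"jv":78}],"o":{"cu":[94,48,77,85],"j":{"re":63,"rz":14},"l":[80,50],"p":50},"vx":96}
After op 10 (remove /o/p): {"ae":{"dnl":{"a":28,"iek":98,"izg":50,"tfy":37},"fk":5,"yv":{"efk":28,"mzi":34,"ts":44,"zyb":11}},"blp":[[2,18],{"gcb":52,"jv":78}],"o":{"cu":[94,48,77,85],"j":{"re":63,"rz":14},"l":[80,50]},"vx":96}
After op 11 (add /ae/dnl/iek 1): {"ae":{"dnl":{"a":28,"iek":1,"izg":50,"tfy":37},"fk":5,"yv":{"efk":28,"mzi":34,"ts":44,"zyb":11}},"blp":[[2,18],{"gcb":52,"jv":78}],"o":{"cu":[94,48,77,85],"j":{"re":63,"rz":14},"l":[80,50]},"vx":96}
After op 12 (replace /vx 75): {"ae":{"dnl":{"a":28,"iek":1,"izg":50,"tfy":37},"fk":5,"yv":{"efk":28,"mzi":34,"ts":44,"zyb":11}},"blp":[[2,18],{"gcb":52,"jv":78}],"o":{"cu":[94,48,77,85],"j":{"re":63,"rz":14},"l":[80,50]},"vx":75}
After op 13 (add /o/cu/4 86): {"ae":{"dnl":{"a":28,"iek":1,"izg":50,"tfy":37},"fk":5,"yv":{"efk":28,"mzi":34,"ts":44,"zyb":11}},"blp":[[2,18],{"gcb":52,"jv":78}],"o":{"cu":[94,48,77,85,86],"j":{"re":63,"rz":14},"l":[80,50]},"vx":75}
After op 14 (replace /ae/dnl/a 10): {"ae":{"dnl":{"a":10,"iek":1,"izg":50,"tfy":37},"fk":5,"yv":{"efk":28,"mzi":34,"ts":44,"zyb":11}},"blp":[[2,18],{"gcb":52,"jv":78}],"o":{"cu":[94,48,77,85,86],"j":{"re":63,"rz":14},"l":[80,50]},"vx":75}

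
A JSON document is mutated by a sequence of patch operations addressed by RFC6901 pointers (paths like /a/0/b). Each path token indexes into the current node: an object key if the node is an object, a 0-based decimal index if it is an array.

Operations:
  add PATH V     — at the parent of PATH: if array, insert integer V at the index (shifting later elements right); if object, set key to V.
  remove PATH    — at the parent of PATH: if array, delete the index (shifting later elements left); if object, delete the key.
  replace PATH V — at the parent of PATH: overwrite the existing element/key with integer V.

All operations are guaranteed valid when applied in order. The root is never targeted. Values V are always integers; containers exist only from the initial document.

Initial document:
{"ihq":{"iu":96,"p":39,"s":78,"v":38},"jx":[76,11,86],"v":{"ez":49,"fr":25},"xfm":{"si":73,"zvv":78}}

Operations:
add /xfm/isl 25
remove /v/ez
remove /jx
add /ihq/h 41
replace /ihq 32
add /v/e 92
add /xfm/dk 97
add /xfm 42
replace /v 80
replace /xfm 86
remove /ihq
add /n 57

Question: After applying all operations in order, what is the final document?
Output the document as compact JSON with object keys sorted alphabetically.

After op 1 (add /xfm/isl 25): {"ihq":{"iu":96,"p":39,"s":78,"v":38},"jx":[76,11,86],"v":{"ez":49,"fr":25},"xfm":{"isl":25,"si":73,"zvv":78}}
After op 2 (remove /v/ez): {"ihq":{"iu":96,"p":39,"s":78,"v":38},"jx":[76,11,86],"v":{"fr":25},"xfm":{"isl":25,"si":73,"zvv":78}}
After op 3 (remove /jx): {"ihq":{"iu":96,"p":39,"s":78,"v":38},"v":{"fr":25},"xfm":{"isl":25,"si":73,"zvv":78}}
After op 4 (add /ihq/h 41): {"ihq":{"h":41,"iu":96,"p":39,"s":78,"v":38},"v":{"fr":25},"xfm":{"isl":25,"si":73,"zvv":78}}
After op 5 (replace /ihq 32): {"ihq":32,"v":{"fr":25},"xfm":{"isl":25,"si":73,"zvv":78}}
After op 6 (add /v/e 92): {"ihq":32,"v":{"e":92,"fr":25},"xfm":{"isl":25,"si":73,"zvv":78}}
After op 7 (add /xfm/dk 97): {"ihq":32,"v":{"e":92,"fr":25},"xfm":{"dk":97,"isl":25,"si":73,"zvv":78}}
After op 8 (add /xfm 42): {"ihq":32,"v":{"e":92,"fr":25},"xfm":42}
After op 9 (replace /v 80): {"ihq":32,"v":80,"xfm":42}
After op 10 (replace /xfm 86): {"ihq":32,"v":80,"xfm":86}
After op 11 (remove /ihq): {"v":80,"xfm":86}
After op 12 (add /n 57): {"n":57,"v":80,"xfm":86}

Answer: {"n":57,"v":80,"xfm":86}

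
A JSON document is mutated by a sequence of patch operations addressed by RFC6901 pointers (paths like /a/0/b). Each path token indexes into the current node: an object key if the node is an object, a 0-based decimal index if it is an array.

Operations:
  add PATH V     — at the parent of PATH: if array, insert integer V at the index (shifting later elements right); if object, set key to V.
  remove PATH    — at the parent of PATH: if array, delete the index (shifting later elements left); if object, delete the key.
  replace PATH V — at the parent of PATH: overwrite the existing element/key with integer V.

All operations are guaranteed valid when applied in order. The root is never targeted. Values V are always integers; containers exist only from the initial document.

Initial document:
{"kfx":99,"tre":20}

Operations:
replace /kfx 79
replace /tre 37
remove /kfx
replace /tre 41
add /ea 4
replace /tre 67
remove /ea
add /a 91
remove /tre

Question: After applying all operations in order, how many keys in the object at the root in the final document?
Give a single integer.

After op 1 (replace /kfx 79): {"kfx":79,"tre":20}
After op 2 (replace /tre 37): {"kfx":79,"tre":37}
After op 3 (remove /kfx): {"tre":37}
After op 4 (replace /tre 41): {"tre":41}
After op 5 (add /ea 4): {"ea":4,"tre":41}
After op 6 (replace /tre 67): {"ea":4,"tre":67}
After op 7 (remove /ea): {"tre":67}
After op 8 (add /a 91): {"a":91,"tre":67}
After op 9 (remove /tre): {"a":91}
Size at the root: 1

Answer: 1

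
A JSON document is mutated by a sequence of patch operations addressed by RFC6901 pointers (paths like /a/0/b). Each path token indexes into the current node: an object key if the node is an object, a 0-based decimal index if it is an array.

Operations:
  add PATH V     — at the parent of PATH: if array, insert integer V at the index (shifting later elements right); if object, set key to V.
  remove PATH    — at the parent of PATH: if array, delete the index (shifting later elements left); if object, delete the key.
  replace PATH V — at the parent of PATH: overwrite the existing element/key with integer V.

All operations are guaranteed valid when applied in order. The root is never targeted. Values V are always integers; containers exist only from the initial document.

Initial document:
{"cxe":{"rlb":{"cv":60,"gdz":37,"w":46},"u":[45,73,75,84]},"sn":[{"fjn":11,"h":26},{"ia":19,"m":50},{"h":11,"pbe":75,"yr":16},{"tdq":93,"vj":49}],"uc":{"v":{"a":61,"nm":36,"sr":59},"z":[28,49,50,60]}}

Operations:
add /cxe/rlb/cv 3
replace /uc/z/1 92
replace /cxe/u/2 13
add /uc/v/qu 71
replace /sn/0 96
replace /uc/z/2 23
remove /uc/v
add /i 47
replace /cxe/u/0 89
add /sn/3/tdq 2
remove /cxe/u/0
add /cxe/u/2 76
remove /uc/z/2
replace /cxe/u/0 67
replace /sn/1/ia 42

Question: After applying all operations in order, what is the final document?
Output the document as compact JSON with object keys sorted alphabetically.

After op 1 (add /cxe/rlb/cv 3): {"cxe":{"rlb":{"cv":3,"gdz":37,"w":46},"u":[45,73,75,84]},"sn":[{"fjn":11,"h":26},{"ia":19,"m":50},{"h":11,"pbe":75,"yr":16},{"tdq":93,"vj":49}],"uc":{"v":{"a":61,"nm":36,"sr":59},"z":[28,49,50,60]}}
After op 2 (replace /uc/z/1 92): {"cxe":{"rlb":{"cv":3,"gdz":37,"w":46},"u":[45,73,75,84]},"sn":[{"fjn":11,"h":26},{"ia":19,"m":50},{"h":11,"pbe":75,"yr":16},{"tdq":93,"vj":49}],"uc":{"v":{"a":61,"nm":36,"sr":59},"z":[28,92,50,60]}}
After op 3 (replace /cxe/u/2 13): {"cxe":{"rlb":{"cv":3,"gdz":37,"w":46},"u":[45,73,13,84]},"sn":[{"fjn":11,"h":26},{"ia":19,"m":50},{"h":11,"pbe":75,"yr":16},{"tdq":93,"vj":49}],"uc":{"v":{"a":61,"nm":36,"sr":59},"z":[28,92,50,60]}}
After op 4 (add /uc/v/qu 71): {"cxe":{"rlb":{"cv":3,"gdz":37,"w":46},"u":[45,73,13,84]},"sn":[{"fjn":11,"h":26},{"ia":19,"m":50},{"h":11,"pbe":75,"yr":16},{"tdq":93,"vj":49}],"uc":{"v":{"a":61,"nm":36,"qu":71,"sr":59},"z":[28,92,50,60]}}
After op 5 (replace /sn/0 96): {"cxe":{"rlb":{"cv":3,"gdz":37,"w":46},"u":[45,73,13,84]},"sn":[96,{"ia":19,"m":50},{"h":11,"pbe":75,"yr":16},{"tdq":93,"vj":49}],"uc":{"v":{"a":61,"nm":36,"qu":71,"sr":59},"z":[28,92,50,60]}}
After op 6 (replace /uc/z/2 23): {"cxe":{"rlb":{"cv":3,"gdz":37,"w":46},"u":[45,73,13,84]},"sn":[96,{"ia":19,"m":50},{"h":11,"pbe":75,"yr":16},{"tdq":93,"vj":49}],"uc":{"v":{"a":61,"nm":36,"qu":71,"sr":59},"z":[28,92,23,60]}}
After op 7 (remove /uc/v): {"cxe":{"rlb":{"cv":3,"gdz":37,"w":46},"u":[45,73,13,84]},"sn":[96,{"ia":19,"m":50},{"h":11,"pbe":75,"yr":16},{"tdq":93,"vj":49}],"uc":{"z":[28,92,23,60]}}
After op 8 (add /i 47): {"cxe":{"rlb":{"cv":3,"gdz":37,"w":46},"u":[45,73,13,84]},"i":47,"sn":[96,{"ia":19,"m":50},{"h":11,"pbe":75,"yr":16},{"tdq":93,"vj":49}],"uc":{"z":[28,92,23,60]}}
After op 9 (replace /cxe/u/0 89): {"cxe":{"rlb":{"cv":3,"gdz":37,"w":46},"u":[89,73,13,84]},"i":47,"sn":[96,{"ia":19,"m":50},{"h":11,"pbe":75,"yr":16},{"tdq":93,"vj":49}],"uc":{"z":[28,92,23,60]}}
After op 10 (add /sn/3/tdq 2): {"cxe":{"rlb":{"cv":3,"gdz":37,"w":46},"u":[89,73,13,84]},"i":47,"sn":[96,{"ia":19,"m":50},{"h":11,"pbe":75,"yr":16},{"tdq":2,"vj":49}],"uc":{"z":[28,92,23,60]}}
After op 11 (remove /cxe/u/0): {"cxe":{"rlb":{"cv":3,"gdz":37,"w":46},"u":[73,13,84]},"i":47,"sn":[96,{"ia":19,"m":50},{"h":11,"pbe":75,"yr":16},{"tdq":2,"vj":49}],"uc":{"z":[28,92,23,60]}}
After op 12 (add /cxe/u/2 76): {"cxe":{"rlb":{"cv":3,"gdz":37,"w":46},"u":[73,13,76,84]},"i":47,"sn":[96,{"ia":19,"m":50},{"h":11,"pbe":75,"yr":16},{"tdq":2,"vj":49}],"uc":{"z":[28,92,23,60]}}
After op 13 (remove /uc/z/2): {"cxe":{"rlb":{"cv":3,"gdz":37,"w":46},"u":[73,13,76,84]},"i":47,"sn":[96,{"ia":19,"m":50},{"h":11,"pbe":75,"yr":16},{"tdq":2,"vj":49}],"uc":{"z":[28,92,60]}}
After op 14 (replace /cxe/u/0 67): {"cxe":{"rlb":{"cv":3,"gdz":37,"w":46},"u":[67,13,76,84]},"i":47,"sn":[96,{"ia":19,"m":50},{"h":11,"pbe":75,"yr":16},{"tdq":2,"vj":49}],"uc":{"z":[28,92,60]}}
After op 15 (replace /sn/1/ia 42): {"cxe":{"rlb":{"cv":3,"gdz":37,"w":46},"u":[67,13,76,84]},"i":47,"sn":[96,{"ia":42,"m":50},{"h":11,"pbe":75,"yr":16},{"tdq":2,"vj":49}],"uc":{"z":[28,92,60]}}

Answer: {"cxe":{"rlb":{"cv":3,"gdz":37,"w":46},"u":[67,13,76,84]},"i":47,"sn":[96,{"ia":42,"m":50},{"h":11,"pbe":75,"yr":16},{"tdq":2,"vj":49}],"uc":{"z":[28,92,60]}}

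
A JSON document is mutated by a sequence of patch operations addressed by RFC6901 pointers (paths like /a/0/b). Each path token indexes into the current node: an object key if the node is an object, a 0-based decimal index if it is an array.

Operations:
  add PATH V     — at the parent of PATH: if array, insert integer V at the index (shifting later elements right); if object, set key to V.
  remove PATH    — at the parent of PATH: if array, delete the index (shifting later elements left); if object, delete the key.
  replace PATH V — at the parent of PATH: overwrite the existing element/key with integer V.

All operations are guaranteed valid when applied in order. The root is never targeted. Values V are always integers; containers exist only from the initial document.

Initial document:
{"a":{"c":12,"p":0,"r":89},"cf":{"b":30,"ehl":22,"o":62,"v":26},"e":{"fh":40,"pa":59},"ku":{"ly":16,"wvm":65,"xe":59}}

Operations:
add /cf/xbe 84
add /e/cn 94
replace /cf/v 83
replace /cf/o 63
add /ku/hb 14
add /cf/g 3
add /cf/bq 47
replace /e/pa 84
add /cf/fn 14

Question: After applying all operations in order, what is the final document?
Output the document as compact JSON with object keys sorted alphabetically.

After op 1 (add /cf/xbe 84): {"a":{"c":12,"p":0,"r":89},"cf":{"b":30,"ehl":22,"o":62,"v":26,"xbe":84},"e":{"fh":40,"pa":59},"ku":{"ly":16,"wvm":65,"xe":59}}
After op 2 (add /e/cn 94): {"a":{"c":12,"p":0,"r":89},"cf":{"b":30,"ehl":22,"o":62,"v":26,"xbe":84},"e":{"cn":94,"fh":40,"pa":59},"ku":{"ly":16,"wvm":65,"xe":59}}
After op 3 (replace /cf/v 83): {"a":{"c":12,"p":0,"r":89},"cf":{"b":30,"ehl":22,"o":62,"v":83,"xbe":84},"e":{"cn":94,"fh":40,"pa":59},"ku":{"ly":16,"wvm":65,"xe":59}}
After op 4 (replace /cf/o 63): {"a":{"c":12,"p":0,"r":89},"cf":{"b":30,"ehl":22,"o":63,"v":83,"xbe":84},"e":{"cn":94,"fh":40,"pa":59},"ku":{"ly":16,"wvm":65,"xe":59}}
After op 5 (add /ku/hb 14): {"a":{"c":12,"p":0,"r":89},"cf":{"b":30,"ehl":22,"o":63,"v":83,"xbe":84},"e":{"cn":94,"fh":40,"pa":59},"ku":{"hb":14,"ly":16,"wvm":65,"xe":59}}
After op 6 (add /cf/g 3): {"a":{"c":12,"p":0,"r":89},"cf":{"b":30,"ehl":22,"g":3,"o":63,"v":83,"xbe":84},"e":{"cn":94,"fh":40,"pa":59},"ku":{"hb":14,"ly":16,"wvm":65,"xe":59}}
After op 7 (add /cf/bq 47): {"a":{"c":12,"p":0,"r":89},"cf":{"b":30,"bq":47,"ehl":22,"g":3,"o":63,"v":83,"xbe":84},"e":{"cn":94,"fh":40,"pa":59},"ku":{"hb":14,"ly":16,"wvm":65,"xe":59}}
After op 8 (replace /e/pa 84): {"a":{"c":12,"p":0,"r":89},"cf":{"b":30,"bq":47,"ehl":22,"g":3,"o":63,"v":83,"xbe":84},"e":{"cn":94,"fh":40,"pa":84},"ku":{"hb":14,"ly":16,"wvm":65,"xe":59}}
After op 9 (add /cf/fn 14): {"a":{"c":12,"p":0,"r":89},"cf":{"b":30,"bq":47,"ehl":22,"fn":14,"g":3,"o":63,"v":83,"xbe":84},"e":{"cn":94,"fh":40,"pa":84},"ku":{"hb":14,"ly":16,"wvm":65,"xe":59}}

Answer: {"a":{"c":12,"p":0,"r":89},"cf":{"b":30,"bq":47,"ehl":22,"fn":14,"g":3,"o":63,"v":83,"xbe":84},"e":{"cn":94,"fh":40,"pa":84},"ku":{"hb":14,"ly":16,"wvm":65,"xe":59}}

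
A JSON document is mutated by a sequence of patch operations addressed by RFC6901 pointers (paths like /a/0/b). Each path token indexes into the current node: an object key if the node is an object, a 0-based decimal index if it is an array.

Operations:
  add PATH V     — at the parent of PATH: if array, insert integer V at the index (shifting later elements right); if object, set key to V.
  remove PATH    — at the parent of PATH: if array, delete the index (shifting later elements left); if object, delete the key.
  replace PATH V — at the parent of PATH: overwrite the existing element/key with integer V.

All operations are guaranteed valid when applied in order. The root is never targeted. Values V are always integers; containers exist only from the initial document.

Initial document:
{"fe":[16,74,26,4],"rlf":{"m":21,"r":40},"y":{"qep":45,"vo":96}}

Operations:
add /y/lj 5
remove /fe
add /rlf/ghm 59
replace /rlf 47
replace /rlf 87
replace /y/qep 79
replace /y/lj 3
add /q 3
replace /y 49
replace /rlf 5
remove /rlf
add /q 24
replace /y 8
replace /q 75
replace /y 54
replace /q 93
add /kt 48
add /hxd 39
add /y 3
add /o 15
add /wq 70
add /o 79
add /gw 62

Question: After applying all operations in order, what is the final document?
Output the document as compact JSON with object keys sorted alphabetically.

After op 1 (add /y/lj 5): {"fe":[16,74,26,4],"rlf":{"m":21,"r":40},"y":{"lj":5,"qep":45,"vo":96}}
After op 2 (remove /fe): {"rlf":{"m":21,"r":40},"y":{"lj":5,"qep":45,"vo":96}}
After op 3 (add /rlf/ghm 59): {"rlf":{"ghm":59,"m":21,"r":40},"y":{"lj":5,"qep":45,"vo":96}}
After op 4 (replace /rlf 47): {"rlf":47,"y":{"lj":5,"qep":45,"vo":96}}
After op 5 (replace /rlf 87): {"rlf":87,"y":{"lj":5,"qep":45,"vo":96}}
After op 6 (replace /y/qep 79): {"rlf":87,"y":{"lj":5,"qep":79,"vo":96}}
After op 7 (replace /y/lj 3): {"rlf":87,"y":{"lj":3,"qep":79,"vo":96}}
After op 8 (add /q 3): {"q":3,"rlf":87,"y":{"lj":3,"qep":79,"vo":96}}
After op 9 (replace /y 49): {"q":3,"rlf":87,"y":49}
After op 10 (replace /rlf 5): {"q":3,"rlf":5,"y":49}
After op 11 (remove /rlf): {"q":3,"y":49}
After op 12 (add /q 24): {"q":24,"y":49}
After op 13 (replace /y 8): {"q":24,"y":8}
After op 14 (replace /q 75): {"q":75,"y":8}
After op 15 (replace /y 54): {"q":75,"y":54}
After op 16 (replace /q 93): {"q":93,"y":54}
After op 17 (add /kt 48): {"kt":48,"q":93,"y":54}
After op 18 (add /hxd 39): {"hxd":39,"kt":48,"q":93,"y":54}
After op 19 (add /y 3): {"hxd":39,"kt":48,"q":93,"y":3}
After op 20 (add /o 15): {"hxd":39,"kt":48,"o":15,"q":93,"y":3}
After op 21 (add /wq 70): {"hxd":39,"kt":48,"o":15,"q":93,"wq":70,"y":3}
After op 22 (add /o 79): {"hxd":39,"kt":48,"o":79,"q":93,"wq":70,"y":3}
After op 23 (add /gw 62): {"gw":62,"hxd":39,"kt":48,"o":79,"q":93,"wq":70,"y":3}

Answer: {"gw":62,"hxd":39,"kt":48,"o":79,"q":93,"wq":70,"y":3}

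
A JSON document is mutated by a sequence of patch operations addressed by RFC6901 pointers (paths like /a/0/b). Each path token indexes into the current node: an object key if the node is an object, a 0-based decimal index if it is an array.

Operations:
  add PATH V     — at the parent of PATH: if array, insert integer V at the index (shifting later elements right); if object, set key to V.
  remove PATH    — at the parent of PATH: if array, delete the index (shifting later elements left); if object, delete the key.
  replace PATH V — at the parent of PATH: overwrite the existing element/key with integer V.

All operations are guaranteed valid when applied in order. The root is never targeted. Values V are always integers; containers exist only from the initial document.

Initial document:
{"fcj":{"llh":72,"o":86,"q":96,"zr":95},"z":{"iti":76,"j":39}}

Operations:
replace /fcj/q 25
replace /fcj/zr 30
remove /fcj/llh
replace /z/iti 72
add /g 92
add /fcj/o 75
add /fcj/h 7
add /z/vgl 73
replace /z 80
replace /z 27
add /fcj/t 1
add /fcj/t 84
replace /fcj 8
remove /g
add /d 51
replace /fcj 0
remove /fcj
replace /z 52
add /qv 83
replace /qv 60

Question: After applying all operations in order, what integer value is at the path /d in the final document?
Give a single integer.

Answer: 51

Derivation:
After op 1 (replace /fcj/q 25): {"fcj":{"llh":72,"o":86,"q":25,"zr":95},"z":{"iti":76,"j":39}}
After op 2 (replace /fcj/zr 30): {"fcj":{"llh":72,"o":86,"q":25,"zr":30},"z":{"iti":76,"j":39}}
After op 3 (remove /fcj/llh): {"fcj":{"o":86,"q":25,"zr":30},"z":{"iti":76,"j":39}}
After op 4 (replace /z/iti 72): {"fcj":{"o":86,"q":25,"zr":30},"z":{"iti":72,"j":39}}
After op 5 (add /g 92): {"fcj":{"o":86,"q":25,"zr":30},"g":92,"z":{"iti":72,"j":39}}
After op 6 (add /fcj/o 75): {"fcj":{"o":75,"q":25,"zr":30},"g":92,"z":{"iti":72,"j":39}}
After op 7 (add /fcj/h 7): {"fcj":{"h":7,"o":75,"q":25,"zr":30},"g":92,"z":{"iti":72,"j":39}}
After op 8 (add /z/vgl 73): {"fcj":{"h":7,"o":75,"q":25,"zr":30},"g":92,"z":{"iti":72,"j":39,"vgl":73}}
After op 9 (replace /z 80): {"fcj":{"h":7,"o":75,"q":25,"zr":30},"g":92,"z":80}
After op 10 (replace /z 27): {"fcj":{"h":7,"o":75,"q":25,"zr":30},"g":92,"z":27}
After op 11 (add /fcj/t 1): {"fcj":{"h":7,"o":75,"q":25,"t":1,"zr":30},"g":92,"z":27}
After op 12 (add /fcj/t 84): {"fcj":{"h":7,"o":75,"q":25,"t":84,"zr":30},"g":92,"z":27}
After op 13 (replace /fcj 8): {"fcj":8,"g":92,"z":27}
After op 14 (remove /g): {"fcj":8,"z":27}
After op 15 (add /d 51): {"d":51,"fcj":8,"z":27}
After op 16 (replace /fcj 0): {"d":51,"fcj":0,"z":27}
After op 17 (remove /fcj): {"d":51,"z":27}
After op 18 (replace /z 52): {"d":51,"z":52}
After op 19 (add /qv 83): {"d":51,"qv":83,"z":52}
After op 20 (replace /qv 60): {"d":51,"qv":60,"z":52}
Value at /d: 51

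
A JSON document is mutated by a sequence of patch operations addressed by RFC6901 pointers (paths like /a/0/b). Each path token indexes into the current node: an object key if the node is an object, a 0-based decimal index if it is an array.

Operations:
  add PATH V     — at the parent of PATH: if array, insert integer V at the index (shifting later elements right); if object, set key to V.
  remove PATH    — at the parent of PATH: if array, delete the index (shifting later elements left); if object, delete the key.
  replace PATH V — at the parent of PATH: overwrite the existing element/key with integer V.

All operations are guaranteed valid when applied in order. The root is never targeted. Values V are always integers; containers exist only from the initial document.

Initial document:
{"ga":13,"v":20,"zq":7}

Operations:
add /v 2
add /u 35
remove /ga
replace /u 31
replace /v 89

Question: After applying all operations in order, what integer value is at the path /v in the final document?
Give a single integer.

After op 1 (add /v 2): {"ga":13,"v":2,"zq":7}
After op 2 (add /u 35): {"ga":13,"u":35,"v":2,"zq":7}
After op 3 (remove /ga): {"u":35,"v":2,"zq":7}
After op 4 (replace /u 31): {"u":31,"v":2,"zq":7}
After op 5 (replace /v 89): {"u":31,"v":89,"zq":7}
Value at /v: 89

Answer: 89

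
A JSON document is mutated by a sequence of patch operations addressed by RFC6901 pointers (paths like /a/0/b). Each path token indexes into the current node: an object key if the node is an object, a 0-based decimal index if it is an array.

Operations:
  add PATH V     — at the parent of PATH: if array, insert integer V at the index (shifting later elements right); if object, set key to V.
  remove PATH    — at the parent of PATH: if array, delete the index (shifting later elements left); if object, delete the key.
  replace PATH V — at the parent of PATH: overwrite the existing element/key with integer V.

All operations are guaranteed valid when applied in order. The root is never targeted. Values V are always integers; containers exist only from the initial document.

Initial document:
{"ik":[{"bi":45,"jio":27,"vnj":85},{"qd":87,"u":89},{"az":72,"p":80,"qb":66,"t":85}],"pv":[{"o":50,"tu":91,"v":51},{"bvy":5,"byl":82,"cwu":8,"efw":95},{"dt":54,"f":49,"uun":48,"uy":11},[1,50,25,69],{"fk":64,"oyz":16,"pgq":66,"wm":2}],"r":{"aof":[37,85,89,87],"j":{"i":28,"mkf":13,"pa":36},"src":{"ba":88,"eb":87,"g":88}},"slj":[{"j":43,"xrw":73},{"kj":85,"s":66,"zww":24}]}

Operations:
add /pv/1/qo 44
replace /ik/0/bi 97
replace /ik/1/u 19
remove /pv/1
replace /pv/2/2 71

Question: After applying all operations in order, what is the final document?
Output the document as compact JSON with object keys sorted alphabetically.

After op 1 (add /pv/1/qo 44): {"ik":[{"bi":45,"jio":27,"vnj":85},{"qd":87,"u":89},{"az":72,"p":80,"qb":66,"t":85}],"pv":[{"o":50,"tu":91,"v":51},{"bvy":5,"byl":82,"cwu":8,"efw":95,"qo":44},{"dt":54,"f":49,"uun":48,"uy":11},[1,50,25,69],{"fk":64,"oyz":16,"pgq":66,"wm":2}],"r":{"aof":[37,85,89,87],"j":{"i":28,"mkf":13,"pa":36},"src":{"ba":88,"eb":87,"g":88}},"slj":[{"j":43,"xrw":73},{"kj":85,"s":66,"zww":24}]}
After op 2 (replace /ik/0/bi 97): {"ik":[{"bi":97,"jio":27,"vnj":85},{"qd":87,"u":89},{"az":72,"p":80,"qb":66,"t":85}],"pv":[{"o":50,"tu":91,"v":51},{"bvy":5,"byl":82,"cwu":8,"efw":95,"qo":44},{"dt":54,"f":49,"uun":48,"uy":11},[1,50,25,69],{"fk":64,"oyz":16,"pgq":66,"wm":2}],"r":{"aof":[37,85,89,87],"j":{"i":28,"mkf":13,"pa":36},"src":{"ba":88,"eb":87,"g":88}},"slj":[{"j":43,"xrw":73},{"kj":85,"s":66,"zww":24}]}
After op 3 (replace /ik/1/u 19): {"ik":[{"bi":97,"jio":27,"vnj":85},{"qd":87,"u":19},{"az":72,"p":80,"qb":66,"t":85}],"pv":[{"o":50,"tu":91,"v":51},{"bvy":5,"byl":82,"cwu":8,"efw":95,"qo":44},{"dt":54,"f":49,"uun":48,"uy":11},[1,50,25,69],{"fk":64,"oyz":16,"pgq":66,"wm":2}],"r":{"aof":[37,85,89,87],"j":{"i":28,"mkf":13,"pa":36},"src":{"ba":88,"eb":87,"g":88}},"slj":[{"j":43,"xrw":73},{"kj":85,"s":66,"zww":24}]}
After op 4 (remove /pv/1): {"ik":[{"bi":97,"jio":27,"vnj":85},{"qd":87,"u":19},{"az":72,"p":80,"qb":66,"t":85}],"pv":[{"o":50,"tu":91,"v":51},{"dt":54,"f":49,"uun":48,"uy":11},[1,50,25,69],{"fk":64,"oyz":16,"pgq":66,"wm":2}],"r":{"aof":[37,85,89,87],"j":{"i":28,"mkf":13,"pa":36},"src":{"ba":88,"eb":87,"g":88}},"slj":[{"j":43,"xrw":73},{"kj":85,"s":66,"zww":24}]}
After op 5 (replace /pv/2/2 71): {"ik":[{"bi":97,"jio":27,"vnj":85},{"qd":87,"u":19},{"az":72,"p":80,"qb":66,"t":85}],"pv":[{"o":50,"tu":91,"v":51},{"dt":54,"f":49,"uun":48,"uy":11},[1,50,71,69],{"fk":64,"oyz":16,"pgq":66,"wm":2}],"r":{"aof":[37,85,89,87],"j":{"i":28,"mkf":13,"pa":36},"src":{"ba":88,"eb":87,"g":88}},"slj":[{"j":43,"xrw":73},{"kj":85,"s":66,"zww":24}]}

Answer: {"ik":[{"bi":97,"jio":27,"vnj":85},{"qd":87,"u":19},{"az":72,"p":80,"qb":66,"t":85}],"pv":[{"o":50,"tu":91,"v":51},{"dt":54,"f":49,"uun":48,"uy":11},[1,50,71,69],{"fk":64,"oyz":16,"pgq":66,"wm":2}],"r":{"aof":[37,85,89,87],"j":{"i":28,"mkf":13,"pa":36},"src":{"ba":88,"eb":87,"g":88}},"slj":[{"j":43,"xrw":73},{"kj":85,"s":66,"zww":24}]}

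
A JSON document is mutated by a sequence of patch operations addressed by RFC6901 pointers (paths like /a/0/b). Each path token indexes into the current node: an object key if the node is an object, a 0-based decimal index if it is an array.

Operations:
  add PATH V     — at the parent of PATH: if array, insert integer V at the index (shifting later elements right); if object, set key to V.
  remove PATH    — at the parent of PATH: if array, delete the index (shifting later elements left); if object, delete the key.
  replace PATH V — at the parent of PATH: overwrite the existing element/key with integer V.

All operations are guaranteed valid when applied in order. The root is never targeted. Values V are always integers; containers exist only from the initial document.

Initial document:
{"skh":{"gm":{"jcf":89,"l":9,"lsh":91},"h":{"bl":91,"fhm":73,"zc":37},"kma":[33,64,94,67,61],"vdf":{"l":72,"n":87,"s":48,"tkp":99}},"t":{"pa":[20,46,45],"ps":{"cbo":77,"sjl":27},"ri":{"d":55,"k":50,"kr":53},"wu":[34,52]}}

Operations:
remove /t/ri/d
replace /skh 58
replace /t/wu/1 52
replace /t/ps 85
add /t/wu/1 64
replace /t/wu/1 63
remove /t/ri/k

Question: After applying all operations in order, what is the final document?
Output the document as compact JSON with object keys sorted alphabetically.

After op 1 (remove /t/ri/d): {"skh":{"gm":{"jcf":89,"l":9,"lsh":91},"h":{"bl":91,"fhm":73,"zc":37},"kma":[33,64,94,67,61],"vdf":{"l":72,"n":87,"s":48,"tkp":99}},"t":{"pa":[20,46,45],"ps":{"cbo":77,"sjl":27},"ri":{"k":50,"kr":53},"wu":[34,52]}}
After op 2 (replace /skh 58): {"skh":58,"t":{"pa":[20,46,45],"ps":{"cbo":77,"sjl":27},"ri":{"k":50,"kr":53},"wu":[34,52]}}
After op 3 (replace /t/wu/1 52): {"skh":58,"t":{"pa":[20,46,45],"ps":{"cbo":77,"sjl":27},"ri":{"k":50,"kr":53},"wu":[34,52]}}
After op 4 (replace /t/ps 85): {"skh":58,"t":{"pa":[20,46,45],"ps":85,"ri":{"k":50,"kr":53},"wu":[34,52]}}
After op 5 (add /t/wu/1 64): {"skh":58,"t":{"pa":[20,46,45],"ps":85,"ri":{"k":50,"kr":53},"wu":[34,64,52]}}
After op 6 (replace /t/wu/1 63): {"skh":58,"t":{"pa":[20,46,45],"ps":85,"ri":{"k":50,"kr":53},"wu":[34,63,52]}}
After op 7 (remove /t/ri/k): {"skh":58,"t":{"pa":[20,46,45],"ps":85,"ri":{"kr":53},"wu":[34,63,52]}}

Answer: {"skh":58,"t":{"pa":[20,46,45],"ps":85,"ri":{"kr":53},"wu":[34,63,52]}}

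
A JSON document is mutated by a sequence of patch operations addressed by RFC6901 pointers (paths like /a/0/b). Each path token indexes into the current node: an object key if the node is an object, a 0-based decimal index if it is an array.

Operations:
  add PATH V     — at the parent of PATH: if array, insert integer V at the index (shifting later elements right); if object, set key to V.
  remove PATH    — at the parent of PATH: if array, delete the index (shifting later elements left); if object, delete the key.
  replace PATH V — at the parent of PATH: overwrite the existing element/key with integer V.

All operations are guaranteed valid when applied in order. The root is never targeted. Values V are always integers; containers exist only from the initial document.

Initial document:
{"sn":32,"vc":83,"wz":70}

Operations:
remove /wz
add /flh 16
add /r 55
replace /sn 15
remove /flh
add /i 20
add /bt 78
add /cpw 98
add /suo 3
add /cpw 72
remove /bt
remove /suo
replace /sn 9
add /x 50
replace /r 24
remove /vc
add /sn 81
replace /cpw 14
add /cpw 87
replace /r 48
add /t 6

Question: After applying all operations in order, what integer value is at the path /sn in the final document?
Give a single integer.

Answer: 81

Derivation:
After op 1 (remove /wz): {"sn":32,"vc":83}
After op 2 (add /flh 16): {"flh":16,"sn":32,"vc":83}
After op 3 (add /r 55): {"flh":16,"r":55,"sn":32,"vc":83}
After op 4 (replace /sn 15): {"flh":16,"r":55,"sn":15,"vc":83}
After op 5 (remove /flh): {"r":55,"sn":15,"vc":83}
After op 6 (add /i 20): {"i":20,"r":55,"sn":15,"vc":83}
After op 7 (add /bt 78): {"bt":78,"i":20,"r":55,"sn":15,"vc":83}
After op 8 (add /cpw 98): {"bt":78,"cpw":98,"i":20,"r":55,"sn":15,"vc":83}
After op 9 (add /suo 3): {"bt":78,"cpw":98,"i":20,"r":55,"sn":15,"suo":3,"vc":83}
After op 10 (add /cpw 72): {"bt":78,"cpw":72,"i":20,"r":55,"sn":15,"suo":3,"vc":83}
After op 11 (remove /bt): {"cpw":72,"i":20,"r":55,"sn":15,"suo":3,"vc":83}
After op 12 (remove /suo): {"cpw":72,"i":20,"r":55,"sn":15,"vc":83}
After op 13 (replace /sn 9): {"cpw":72,"i":20,"r":55,"sn":9,"vc":83}
After op 14 (add /x 50): {"cpw":72,"i":20,"r":55,"sn":9,"vc":83,"x":50}
After op 15 (replace /r 24): {"cpw":72,"i":20,"r":24,"sn":9,"vc":83,"x":50}
After op 16 (remove /vc): {"cpw":72,"i":20,"r":24,"sn":9,"x":50}
After op 17 (add /sn 81): {"cpw":72,"i":20,"r":24,"sn":81,"x":50}
After op 18 (replace /cpw 14): {"cpw":14,"i":20,"r":24,"sn":81,"x":50}
After op 19 (add /cpw 87): {"cpw":87,"i":20,"r":24,"sn":81,"x":50}
After op 20 (replace /r 48): {"cpw":87,"i":20,"r":48,"sn":81,"x":50}
After op 21 (add /t 6): {"cpw":87,"i":20,"r":48,"sn":81,"t":6,"x":50}
Value at /sn: 81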